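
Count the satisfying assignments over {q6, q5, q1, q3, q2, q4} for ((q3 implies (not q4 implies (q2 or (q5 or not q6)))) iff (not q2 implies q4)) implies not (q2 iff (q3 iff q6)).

Initial set: {(((q3 implies (not q4 implies (q2 or (q5 or not q6)))) iff (not q2 implies q4)) implies not (q2 iff (q3 iff q6)))}.
(((q3 implies (not q4 implies (q2 or (q5 or not q6)))) iff (not q2 implies q4)) implies not (q2 iff (q3 iff q6))): β-rule — branch into not ((q3 implies (not q4 implies (q2 or (q5 or not q6)))) iff (not q2 implies q4))  //  not (q2 iff (q3 iff q6)).
  branch 1 (add not ((q3 implies (not q4 implies (q2 or (q5 or not q6)))) iff (not q2 implies q4))):
    not ((q3 implies (not q4 implies (q2 or (q5 or not q6)))) iff (not q2 implies q4)): β-rule — branch into (q3 implies (not q4 implies (q2 or (q5 or not q6)))), not (not q2 implies q4)  //  not (q3 implies (not q4 implies (q2 or (q5 or not q6)))), (not q2 implies q4).
      branch 1.1 (add (q3 implies (not q4 implies (q2 or (q5 or not q6)))), not (not q2 implies q4)):
        not (not q2 implies q4): α-rule — add not q2, not q4.
        (q3 implies (not q4 implies (q2 or (q5 or not q6)))): β-rule — branch into not q3  //  (not q4 implies (q2 or (q5 or not q6))).
          branch 1.1.1 (add not q3):
            ○ open, literals {q2=0, q3=0, q4=0}.
          branch 1.1.2 (add (not q4 implies (q2 or (q5 or not q6)))):
            (not q4 implies (q2 or (q5 or not q6))): β-rule — branch into not not q4  //  (q2 or (q5 or not q6)).
              branch 1.1.2.1 (add not not q4):
                × closes — contains both q4 and not q4.
              branch 1.1.2.2 (add (q2 or (q5 or not q6))):
                (q2 or (q5 or not q6)): β-rule — branch into q2  //  (q5 or not q6).
                  branch 1.1.2.2.1 (add q2):
                    × closes — contains both q2 and not q2.
                  branch 1.1.2.2.2 (add (q5 or not q6)):
                    (q5 or not q6): β-rule — branch into q5  //  not q6.
                      branch 1.1.2.2.2.1 (add q5):
                        ○ open, literals {q2=0, q4=0, q5=1}.
                      branch 1.1.2.2.2.2 (add not q6):
                        ○ open, literals {q2=0, q4=0, q6=0}.
      branch 1.2 (add not (q3 implies (not q4 implies (q2 or (q5 or not q6)))), (not q2 implies q4)):
        not (q3 implies (not q4 implies (q2 or (q5 or not q6)))): α-rule — add q3, not (not q4 implies (q2 or (q5 or not q6))).
        not (not q4 implies (q2 or (q5 or not q6))): α-rule — add not q4, not (q2 or (q5 or not q6)).
        not (q2 or (q5 or not q6)): α-rule — add not q2, not (q5 or not q6).
        not (q5 or not q6): α-rule — add not q5, not not q6.
        (not q2 implies q4): β-rule — branch into not not q2  //  q4.
          branch 1.2.1 (add not not q2):
            × closes — contains both q2 and not q2.
          branch 1.2.2 (add q4):
            × closes — contains both q4 and not q4.
  branch 2 (add not (q2 iff (q3 iff q6))):
    not (q2 iff (q3 iff q6)): β-rule — branch into q2, not (q3 iff q6)  //  not q2, (q3 iff q6).
      branch 2.1 (add q2, not (q3 iff q6)):
        not (q3 iff q6): β-rule — branch into q3, not q6  //  not q3, q6.
          branch 2.1.1 (add q3, not q6):
            ○ open, literals {q2=1, q3=1, q6=0}.
          branch 2.1.2 (add not q3, q6):
            ○ open, literals {q2=1, q3=0, q6=1}.
      branch 2.2 (add not q2, (q3 iff q6)):
        (q3 iff q6): β-rule — branch into q3, q6  //  not q3, not q6.
          branch 2.2.1 (add q3, q6):
            ○ open, literals {q2=0, q3=1, q6=1}.
          branch 2.2.2 (add not q3, not q6):
            ○ open, literals {q2=0, q3=0, q6=0}.
4 branches closed, 7 open.
Each open branch fixes some atoms; the unmentioned ones are free. Counting distinct full assignments: branch {q2=0, q3=0, q4=0} (q6, q5, q1) contributes 8 new; branch {q2=0, q4=0, q5=1} (q6, q1, q3) contributes 4 new; branch {q2=0, q4=0, q6=0} (q5, q1, q3) contributes 2 new; branch {q2=1, q3=1, q6=0} (q5, q1, q4) contributes 8 new; branch {q2=1, q3=0, q6=1} (q5, q1, q4) contributes 8 new; branch {q2=0, q3=1, q6=1} (q5, q1, q4) contributes 6 new; branch {q2=0, q3=0, q6=0} (q5, q1, q4) contributes 4 new. Total: 40.

40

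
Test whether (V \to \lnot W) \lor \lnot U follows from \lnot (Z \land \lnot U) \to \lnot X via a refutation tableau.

Initial set: {(\lnot (Z \land \lnot U) \to \lnot X); \lnot ((V \to \lnot W) \lor \lnot U)}.
\lnot ((V \to \lnot W) \lor \lnot U): α-rule — add \lnot (V \to \lnot W), \lnot \lnot U.
\lnot (V \to \lnot W): α-rule — add V, \lnot \lnot W.
(\lnot (Z \land \lnot U) \to \lnot X): β-rule — branch into \lnot \lnot (Z \land \lnot U)  //  \lnot X.
  branch 1 (add \lnot \lnot (Z \land \lnot U)):
    \lnot \lnot (Z \land \lnot U): α-rule — add Z, \lnot U.
    × closes — contains both U and \lnot U.
  branch 2 (add \lnot X):
    ○ open, literals {U=T, V=T, W=T, X=F}.
1 branch closed, 1 open.
An open branch gives a countermodel: U=T, V=T, W=T, X=F (unmentioned atoms arbitrary); the premises hold there but the conclusion fails.

No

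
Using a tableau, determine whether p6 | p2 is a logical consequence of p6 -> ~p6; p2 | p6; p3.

Initial set: {(p6 -> ~p6); (p2 | p6); p3; ~(p6 | p2)}.
~(p6 | p2): α-rule — add ~p6, ~p2.
(p6 -> ~p6): β-rule — branch into ~p6  //  ~p6.
  branch 1 (add ~p6):
    (p2 | p6): β-rule — branch into p2  //  p6.
      branch 1.1 (add p2):
        × closes — contains both p2 and ~p2.
      branch 1.2 (add p6):
        × closes — contains both p6 and ~p6.
  branch 2 (add ~p6):
    (p2 | p6): β-rule — branch into p2  //  p6.
      branch 2.1 (add p2):
        × closes — contains both p2 and ~p2.
      branch 2.2 (add p6):
        × closes — contains both p6 and ~p6.
All 4 branches close.
Every branch closed, so the premises entail the conclusion.

Yes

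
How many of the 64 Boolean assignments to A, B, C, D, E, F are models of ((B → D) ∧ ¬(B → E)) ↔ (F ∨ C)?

20

Initial set: {(((B → D) ∧ ¬(B → E)) ↔ (F ∨ C))}.
(((B → D) ∧ ¬(B → E)) ↔ (F ∨ C)): β-rule — branch into ((B → D) ∧ ¬(B → E)), (F ∨ C)  //  ¬((B → D) ∧ ¬(B → E)), ¬(F ∨ C).
  branch 1 (add ((B → D) ∧ ¬(B → E)), (F ∨ C)):
    ((B → D) ∧ ¬(B → E)): α-rule — add (B → D), ¬(B → E).
    ¬(B → E): α-rule — add B, ¬E.
    (F ∨ C): β-rule — branch into F  //  C.
      branch 1.1 (add F):
        (B → D): β-rule — branch into ¬B  //  D.
          branch 1.1.1 (add ¬B):
            × closes — contains both B and ¬B.
          branch 1.1.2 (add D):
            ○ open, literals {B=true, D=true, E=false, F=true}.
      branch 1.2 (add C):
        (B → D): β-rule — branch into ¬B  //  D.
          branch 1.2.1 (add ¬B):
            × closes — contains both B and ¬B.
          branch 1.2.2 (add D):
            ○ open, literals {B=true, C=true, D=true, E=false}.
  branch 2 (add ¬((B → D) ∧ ¬(B → E)), ¬(F ∨ C)):
    ¬(F ∨ C): α-rule — add ¬F, ¬C.
    ¬((B → D) ∧ ¬(B → E)): β-rule — branch into ¬(B → D)  //  ¬¬(B → E).
      branch 2.1 (add ¬(B → D)):
        ¬(B → D): α-rule — add B, ¬D.
        ○ open, literals {B=true, C=false, D=false, F=false}.
      branch 2.2 (add ¬¬(B → E)):
        ¬¬(B → E): β-rule — branch into ¬B  //  E.
          branch 2.2.1 (add ¬B):
            ○ open, literals {B=false, C=false, F=false}.
          branch 2.2.2 (add E):
            ○ open, literals {C=false, E=true, F=false}.
2 branches closed, 5 open.
Each open branch fixes some atoms; the unmentioned ones are free. Counting distinct full assignments: branch {B=true, D=true, E=false, F=true} (A, C) contributes 4 new; branch {B=true, C=true, D=true, E=false} (A, F) contributes 2 new; branch {B=true, C=false, D=false, F=false} (A, E) contributes 4 new; branch {B=false, C=false, F=false} (A, D, E) contributes 8 new; branch {C=false, E=true, F=false} (A, B, D) contributes 2 new. Total: 20.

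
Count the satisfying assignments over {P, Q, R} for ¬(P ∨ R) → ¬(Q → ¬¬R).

7

Initial set: {(¬(P ∨ R) → ¬(Q → ¬¬R))}.
(¬(P ∨ R) → ¬(Q → ¬¬R)): β-rule — branch into ¬¬(P ∨ R)  //  ¬(Q → ¬¬R).
  branch 1 (add ¬¬(P ∨ R)):
    ¬¬(P ∨ R): β-rule — branch into P  //  R.
      branch 1.1 (add P):
        ○ open, literals {P=true}.
      branch 1.2 (add R):
        ○ open, literals {R=true}.
  branch 2 (add ¬(Q → ¬¬R)):
    ¬(Q → ¬¬R): α-rule — add Q, ¬¬¬R.
    ¬¬¬R: drop double negation, giving ¬R.
    ○ open, literals {Q=true, R=false}.
0 branches closed, 3 open.
Each open branch fixes some atoms; the unmentioned ones are free. Counting distinct full assignments: branch {P=true} (Q, R) contributes 4 new; branch {R=true} (P, Q) contributes 2 new; branch {Q=true, R=false} (P) contributes 1 new. Total: 7.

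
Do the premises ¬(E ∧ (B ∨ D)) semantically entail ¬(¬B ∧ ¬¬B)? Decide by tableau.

Initial set: {¬(E ∧ (B ∨ D)); ¬¬(¬B ∧ ¬¬B)}.
¬¬(¬B ∧ ¬¬B): α-rule — add ¬B, ¬¬B.
¬¬B: drop double negation, giving B.
× closes — contains both B and ¬B.
All 1 branch closes.
Every branch closed, so the premises entail the conclusion.

Yes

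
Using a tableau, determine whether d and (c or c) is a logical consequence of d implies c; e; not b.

Initial set: {T (d implies c); T e; T not b; F (d and (c or c))}.
T (d implies c): β-rule — branch into F d  //  T c.
  branch 1 (add F d):
    F (d and (c or c)): β-rule — branch into F d  //  F (c or c).
      branch 1.1 (add F d):
        ○ open, literals {b=0, d=0, e=1}.
      branch 1.2 (add F (c or c)):
        F (c or c): α-rule — add F c, F c.
        ○ open, literals {b=0, c=0, d=0, e=1}.
  branch 2 (add T c):
    F (d and (c or c)): β-rule — branch into F d  //  F (c or c).
      branch 2.1 (add F d):
        ○ open, literals {b=0, c=1, d=0, e=1}.
      branch 2.2 (add F (c or c)):
        F (c or c): α-rule — add F c, F c.
        × closes — contains both c and not c.
1 branch closed, 3 open.
An open branch gives a countermodel: b=0, d=0, e=1 (unmentioned atoms arbitrary); the premises hold there but the conclusion fails.

No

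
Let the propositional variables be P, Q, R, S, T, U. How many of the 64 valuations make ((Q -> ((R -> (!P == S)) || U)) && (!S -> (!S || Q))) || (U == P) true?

Initial set: {(((Q -> ((R -> (!P == S)) || U)) && (!S -> (!S || Q))) || (U == P))}.
(((Q -> ((R -> (!P == S)) || U)) && (!S -> (!S || Q))) || (U == P)): β-rule — branch into ((Q -> ((R -> (!P == S)) || U)) && (!S -> (!S || Q)))  //  (U == P).
  branch 1 (add ((Q -> ((R -> (!P == S)) || U)) && (!S -> (!S || Q)))):
    ((Q -> ((R -> (!P == S)) || U)) && (!S -> (!S || Q))): α-rule — add (Q -> ((R -> (!P == S)) || U)), (!S -> (!S || Q)).
    (Q -> ((R -> (!P == S)) || U)): β-rule — branch into !Q  //  ((R -> (!P == S)) || U).
      branch 1.1 (add !Q):
        (!S -> (!S || Q)): β-rule — branch into !!S  //  (!S || Q).
          branch 1.1.1 (add !!S):
            ○ open, literals {Q=F, S=T}.
          branch 1.1.2 (add (!S || Q)):
            (!S || Q): β-rule — branch into !S  //  Q.
              branch 1.1.2.1 (add !S):
                ○ open, literals {Q=F, S=F}.
              branch 1.1.2.2 (add Q):
                × closes — contains both Q and !Q.
      branch 1.2 (add ((R -> (!P == S)) || U)):
        (!S -> (!S || Q)): β-rule — branch into !!S  //  (!S || Q).
          branch 1.2.1 (add !!S):
            ((R -> (!P == S)) || U): β-rule — branch into (R -> (!P == S))  //  U.
              branch 1.2.1.1 (add (R -> (!P == S))):
                (R -> (!P == S)): β-rule — branch into !R  //  (!P == S).
                  branch 1.2.1.1.1 (add !R):
                    ○ open, literals {R=F, S=T}.
                  branch 1.2.1.1.2 (add (!P == S)):
                    (!P == S): β-rule — branch into !P, S  //  !!P, !S.
                      branch 1.2.1.1.2.1 (add !P, S):
                        ○ open, literals {P=F, S=T}.
                      branch 1.2.1.1.2.2 (add !!P, !S):
                        × closes — contains both S and !S.
              branch 1.2.1.2 (add U):
                ○ open, literals {S=T, U=T}.
          branch 1.2.2 (add (!S || Q)):
            ((R -> (!P == S)) || U): β-rule — branch into (R -> (!P == S))  //  U.
              branch 1.2.2.1 (add (R -> (!P == S))):
                (!S || Q): β-rule — branch into !S  //  Q.
                  branch 1.2.2.1.1 (add !S):
                    (R -> (!P == S)): β-rule — branch into !R  //  (!P == S).
                      branch 1.2.2.1.1.1 (add !R):
                        ○ open, literals {R=F, S=F}.
                      branch 1.2.2.1.1.2 (add (!P == S)):
                        (!P == S): β-rule — branch into !P, S  //  !!P, !S.
                          branch 1.2.2.1.1.2.1 (add !P, S):
                            × closes — contains both S and !S.
                          branch 1.2.2.1.1.2.2 (add !!P, !S):
                            ○ open, literals {P=T, S=F}.
                  branch 1.2.2.1.2 (add Q):
                    (R -> (!P == S)): β-rule — branch into !R  //  (!P == S).
                      branch 1.2.2.1.2.1 (add !R):
                        ○ open, literals {Q=T, R=F}.
                      branch 1.2.2.1.2.2 (add (!P == S)):
                        (!P == S): β-rule — branch into !P, S  //  !!P, !S.
                          branch 1.2.2.1.2.2.1 (add !P, S):
                            ○ open, literals {P=F, Q=T, S=T}.
                          branch 1.2.2.1.2.2.2 (add !!P, !S):
                            ○ open, literals {P=T, Q=T, S=F}.
              branch 1.2.2.2 (add U):
                (!S || Q): β-rule — branch into !S  //  Q.
                  branch 1.2.2.2.1 (add !S):
                    ○ open, literals {S=F, U=T}.
                  branch 1.2.2.2.2 (add Q):
                    ○ open, literals {Q=T, U=T}.
  branch 2 (add (U == P)):
    (U == P): β-rule — branch into U, P  //  !U, !P.
      branch 2.1 (add U, P):
        ○ open, literals {P=T, U=T}.
      branch 2.2 (add !U, !P):
        ○ open, literals {P=F, U=F}.
3 branches closed, 14 open.
Each open branch fixes some atoms; the unmentioned ones are free. Counting distinct full assignments: branch {Q=F, S=T} (P, R, T, U) contributes 16 new; branch {Q=F, S=F} (P, R, T, U) contributes 16 new; branch {R=F, S=T} (P, Q, T, U) contributes 8 new; branch {P=F, S=T} (Q, R, T, U) contributes 4 new; branch {S=T, U=T} (P, Q, R, T) contributes 2 new; branch {R=F, S=F} (P, Q, T, U) contributes 8 new; branch {P=T, S=F} (Q, R, T, U) contributes 4 new; branch {Q=T, R=F} (P, S, T, U) contributes 0 new; branch {P=F, Q=T, S=T} (R, T, U) contributes 0 new; branch {P=T, Q=T, S=F} (R, T, U) contributes 0 new; branch {S=F, U=T} (P, Q, R, T) contributes 2 new; branch {Q=T, U=T} (P, R, S, T) contributes 0 new; branch {P=T, U=T} (Q, R, S, T) contributes 0 new; branch {P=F, U=F} (Q, R, S, T) contributes 2 new. Total: 62.

62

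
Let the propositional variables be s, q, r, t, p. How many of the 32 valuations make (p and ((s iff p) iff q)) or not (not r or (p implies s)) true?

Initial set: {((p and ((s iff p) iff q)) or not (not r or (p implies s)))}.
((p and ((s iff p) iff q)) or not (not r or (p implies s))): β-rule — branch into (p and ((s iff p) iff q))  //  not (not r or (p implies s)).
  branch 1 (add (p and ((s iff p) iff q))):
    (p and ((s iff p) iff q)): α-rule — add p, ((s iff p) iff q).
    ((s iff p) iff q): β-rule — branch into (s iff p), q  //  not (s iff p), not q.
      branch 1.1 (add (s iff p), q):
        (s iff p): β-rule — branch into s, p  //  not s, not p.
          branch 1.1.1 (add s, p):
            ○ open, literals {p=1, q=1, s=1}.
          branch 1.1.2 (add not s, not p):
            × closes — contains both p and not p.
      branch 1.2 (add not (s iff p), not q):
        not (s iff p): β-rule — branch into s, not p  //  not s, p.
          branch 1.2.1 (add s, not p):
            × closes — contains both p and not p.
          branch 1.2.2 (add not s, p):
            ○ open, literals {p=1, q=0, s=0}.
  branch 2 (add not (not r or (p implies s))):
    not (not r or (p implies s)): α-rule — add not not r, not (p implies s).
    not (p implies s): α-rule — add p, not s.
    ○ open, literals {p=1, r=1, s=0}.
2 branches closed, 3 open.
Each open branch fixes some atoms; the unmentioned ones are free. Counting distinct full assignments: branch {p=1, q=1, s=1} (r, t) contributes 4 new; branch {p=1, q=0, s=0} (r, t) contributes 4 new; branch {p=1, r=1, s=0} (q, t) contributes 2 new. Total: 10.

10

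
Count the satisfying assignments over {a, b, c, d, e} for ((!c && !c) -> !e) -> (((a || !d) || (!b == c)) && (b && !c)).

Initial set: {(((!c && !c) -> !e) -> (((a || !d) || (!b == c)) && (b && !c)))}.
(((!c && !c) -> !e) -> (((a || !d) || (!b == c)) && (b && !c))): β-rule — branch into !((!c && !c) -> !e)  //  (((a || !d) || (!b == c)) && (b && !c)).
  branch 1 (add !((!c && !c) -> !e)):
    !((!c && !c) -> !e): α-rule — add (!c && !c), !!e.
    (!c && !c): α-rule — add !c, !c.
    ○ open, literals {c=F, e=T}.
  branch 2 (add (((a || !d) || (!b == c)) && (b && !c))):
    (((a || !d) || (!b == c)) && (b && !c)): α-rule — add ((a || !d) || (!b == c)), (b && !c).
    (b && !c): α-rule — add b, !c.
    ((a || !d) || (!b == c)): β-rule — branch into (a || !d)  //  (!b == c).
      branch 2.1 (add (a || !d)):
        (a || !d): β-rule — branch into a  //  !d.
          branch 2.1.1 (add a):
            ○ open, literals {a=T, b=T, c=F}.
          branch 2.1.2 (add !d):
            ○ open, literals {b=T, c=F, d=F}.
      branch 2.2 (add (!b == c)):
        (!b == c): β-rule — branch into !b, c  //  !!b, !c.
          branch 2.2.1 (add !b, c):
            × closes — contains both b and !b.
          branch 2.2.2 (add !!b, !c):
            ○ open, literals {b=T, c=F}.
1 branch closed, 4 open.
Each open branch fixes some atoms; the unmentioned ones are free. Counting distinct full assignments: branch {c=F, e=T} (a, b, d) contributes 8 new; branch {a=T, b=T, c=F} (d, e) contributes 2 new; branch {b=T, c=F, d=F} (a, e) contributes 1 new; branch {b=T, c=F} (a, d, e) contributes 1 new. Total: 12.

12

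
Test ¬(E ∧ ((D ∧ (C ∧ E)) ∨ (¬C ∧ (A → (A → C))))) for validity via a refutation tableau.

Not valid

Assume the negation and expand:
Initial set: {¬¬(E ∧ ((D ∧ (C ∧ E)) ∨ (¬C ∧ (A → (A → C)))))}.
¬¬(E ∧ ((D ∧ (C ∧ E)) ∨ (¬C ∧ (A → (A → C))))): α-rule — add E, ((D ∧ (C ∧ E)) ∨ (¬C ∧ (A → (A → C)))).
((D ∧ (C ∧ E)) ∨ (¬C ∧ (A → (A → C)))): β-rule — branch into (D ∧ (C ∧ E))  //  (¬C ∧ (A → (A → C))).
  branch 1 (add (D ∧ (C ∧ E))):
    (D ∧ (C ∧ E)): α-rule — add D, (C ∧ E).
    (C ∧ E): α-rule — add C, E.
    ○ open, literals {C=1, D=1, E=1}.
  branch 2 (add (¬C ∧ (A → (A → C)))):
    (¬C ∧ (A → (A → C))): α-rule — add ¬C, (A → (A → C)).
    (A → (A → C)): β-rule — branch into ¬A  //  (A → C).
      branch 2.1 (add ¬A):
        ○ open, literals {A=0, C=0, E=1}.
      branch 2.2 (add (A → C)):
        (A → C): β-rule — branch into ¬A  //  C.
          branch 2.2.1 (add ¬A):
            ○ open, literals {A=0, C=0, E=1}.
          branch 2.2.2 (add C):
            × closes — contains both C and ¬C.
1 branch closed, 3 open.
An open branch gives a countermodel: C=1, D=1, E=1 (unmentioned atoms arbitrary); under it the original formula is false.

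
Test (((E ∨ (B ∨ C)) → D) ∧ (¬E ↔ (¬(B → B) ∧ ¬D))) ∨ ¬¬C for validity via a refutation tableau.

Assume the negation and expand:
Initial set: {¬((((E ∨ (B ∨ C)) → D) ∧ (¬E ↔ (¬(B → B) ∧ ¬D))) ∨ ¬¬C)}.
¬((((E ∨ (B ∨ C)) → D) ∧ (¬E ↔ (¬(B → B) ∧ ¬D))) ∨ ¬¬C): α-rule — add ¬(((E ∨ (B ∨ C)) → D) ∧ (¬E ↔ (¬(B → B) ∧ ¬D))), ¬¬¬C.
¬¬¬C: drop double negation, giving ¬C.
¬(((E ∨ (B ∨ C)) → D) ∧ (¬E ↔ (¬(B → B) ∧ ¬D))): β-rule — branch into ¬((E ∨ (B ∨ C)) → D)  //  ¬(¬E ↔ (¬(B → B) ∧ ¬D)).
  branch 1 (add ¬((E ∨ (B ∨ C)) → D)):
    ¬((E ∨ (B ∨ C)) → D): α-rule — add (E ∨ (B ∨ C)), ¬D.
    (E ∨ (B ∨ C)): β-rule — branch into E  //  (B ∨ C).
      branch 1.1 (add E):
        ○ open, literals {C=false, D=false, E=true}.
      branch 1.2 (add (B ∨ C)):
        (B ∨ C): β-rule — branch into B  //  C.
          branch 1.2.1 (add B):
            ○ open, literals {B=true, C=false, D=false}.
          branch 1.2.2 (add C):
            × closes — contains both C and ¬C.
  branch 2 (add ¬(¬E ↔ (¬(B → B) ∧ ¬D))):
    ¬(¬E ↔ (¬(B → B) ∧ ¬D)): β-rule — branch into ¬E, ¬(¬(B → B) ∧ ¬D)  //  ¬¬E, (¬(B → B) ∧ ¬D).
      branch 2.1 (add ¬E, ¬(¬(B → B) ∧ ¬D)):
        ¬(¬(B → B) ∧ ¬D): β-rule — branch into ¬¬(B → B)  //  ¬¬D.
          branch 2.1.1 (add ¬¬(B → B)):
            ¬¬(B → B): β-rule — branch into ¬B  //  B.
              branch 2.1.1.1 (add ¬B):
                ○ open, literals {B=false, C=false, E=false}.
              branch 2.1.1.2 (add B):
                ○ open, literals {B=true, C=false, E=false}.
          branch 2.1.2 (add ¬¬D):
            ○ open, literals {C=false, D=true, E=false}.
      branch 2.2 (add ¬¬E, (¬(B → B) ∧ ¬D)):
        (¬(B → B) ∧ ¬D): α-rule — add ¬(B → B), ¬D.
        ¬(B → B): α-rule — add B, ¬B.
        × closes — contains both B and ¬B.
2 branches closed, 5 open.
An open branch gives a countermodel: C=false, D=false, E=true (unmentioned atoms arbitrary); under it the original formula is false.

Not valid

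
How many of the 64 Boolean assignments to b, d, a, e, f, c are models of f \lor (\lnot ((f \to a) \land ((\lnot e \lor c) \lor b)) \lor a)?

Initial set: {(f \lor (\lnot ((f \to a) \land ((\lnot e \lor c) \lor b)) \lor a))}.
(f \lor (\lnot ((f \to a) \land ((\lnot e \lor c) \lor b)) \lor a)): β-rule — branch into f  //  (\lnot ((f \to a) \land ((\lnot e \lor c) \lor b)) \lor a).
  branch 1 (add f):
    ○ open, literals {f=T}.
  branch 2 (add (\lnot ((f \to a) \land ((\lnot e \lor c) \lor b)) \lor a)):
    (\lnot ((f \to a) \land ((\lnot e \lor c) \lor b)) \lor a): β-rule — branch into \lnot ((f \to a) \land ((\lnot e \lor c) \lor b))  //  a.
      branch 2.1 (add \lnot ((f \to a) \land ((\lnot e \lor c) \lor b))):
        \lnot ((f \to a) \land ((\lnot e \lor c) \lor b)): β-rule — branch into \lnot (f \to a)  //  \lnot ((\lnot e \lor c) \lor b).
          branch 2.1.1 (add \lnot (f \to a)):
            \lnot (f \to a): α-rule — add f, \lnot a.
            ○ open, literals {a=F, f=T}.
          branch 2.1.2 (add \lnot ((\lnot e \lor c) \lor b)):
            \lnot ((\lnot e \lor c) \lor b): α-rule — add \lnot (\lnot e \lor c), \lnot b.
            \lnot (\lnot e \lor c): α-rule — add \lnot \lnot e, \lnot c.
            ○ open, literals {b=F, c=F, e=T}.
      branch 2.2 (add a):
        ○ open, literals {a=T}.
0 branches closed, 4 open.
Each open branch fixes some atoms; the unmentioned ones are free. Counting distinct full assignments: branch {f=T} (b, d, a, e, c) contributes 32 new; branch {a=F, f=T} (b, d, e, c) contributes 0 new; branch {b=F, c=F, e=T} (d, a, f) contributes 4 new; branch {a=T} (b, d, e, f, c) contributes 14 new. Total: 50.

50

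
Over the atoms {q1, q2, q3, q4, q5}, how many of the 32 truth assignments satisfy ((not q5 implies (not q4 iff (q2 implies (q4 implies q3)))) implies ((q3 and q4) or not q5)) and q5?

Initial set: {(((not q5 implies (not q4 iff (q2 implies (q4 implies q3)))) implies ((q3 and q4) or not q5)) and q5)}.
(((not q5 implies (not q4 iff (q2 implies (q4 implies q3)))) implies ((q3 and q4) or not q5)) and q5): α-rule — add ((not q5 implies (not q4 iff (q2 implies (q4 implies q3)))) implies ((q3 and q4) or not q5)), q5.
((not q5 implies (not q4 iff (q2 implies (q4 implies q3)))) implies ((q3 and q4) or not q5)): β-rule — branch into not (not q5 implies (not q4 iff (q2 implies (q4 implies q3))))  //  ((q3 and q4) or not q5).
  branch 1 (add not (not q5 implies (not q4 iff (q2 implies (q4 implies q3))))):
    not (not q5 implies (not q4 iff (q2 implies (q4 implies q3)))): α-rule — add not q5, not (not q4 iff (q2 implies (q4 implies q3))).
    × closes — contains both q5 and not q5.
  branch 2 (add ((q3 and q4) or not q5)):
    ((q3 and q4) or not q5): β-rule — branch into (q3 and q4)  //  not q5.
      branch 2.1 (add (q3 and q4)):
        (q3 and q4): α-rule — add q3, q4.
        ○ open, literals {q3=1, q4=1, q5=1}.
      branch 2.2 (add not q5):
        × closes — contains both q5 and not q5.
2 branches closed, 1 open.
Each open branch fixes some atoms; the unmentioned ones are free. Counting distinct full assignments: branch {q3=1, q4=1, q5=1} (q1, q2) contributes 4 new. Total: 4.

4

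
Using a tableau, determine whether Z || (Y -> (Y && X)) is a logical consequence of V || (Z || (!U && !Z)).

No

Initial set: {(V || (Z || (!U && !Z))); !(Z || (Y -> (Y && X)))}.
!(Z || (Y -> (Y && X))): α-rule — add !Z, !(Y -> (Y && X)).
!(Y -> (Y && X)): α-rule — add Y, !(Y && X).
(V || (Z || (!U && !Z))): β-rule — branch into V  //  (Z || (!U && !Z)).
  branch 1 (add V):
    !(Y && X): β-rule — branch into !Y  //  !X.
      branch 1.1 (add !Y):
        × closes — contains both Y and !Y.
      branch 1.2 (add !X):
        ○ open, literals {V=T, X=F, Y=T, Z=F}.
  branch 2 (add (Z || (!U && !Z))):
    !(Y && X): β-rule — branch into !Y  //  !X.
      branch 2.1 (add !Y):
        × closes — contains both Y and !Y.
      branch 2.2 (add !X):
        (Z || (!U && !Z)): β-rule — branch into Z  //  (!U && !Z).
          branch 2.2.1 (add Z):
            × closes — contains both Z and !Z.
          branch 2.2.2 (add (!U && !Z)):
            (!U && !Z): α-rule — add !U, !Z.
            ○ open, literals {U=F, X=F, Y=T, Z=F}.
3 branches closed, 2 open.
An open branch gives a countermodel: V=T, X=F, Y=T, Z=F (unmentioned atoms arbitrary); the premises hold there but the conclusion fails.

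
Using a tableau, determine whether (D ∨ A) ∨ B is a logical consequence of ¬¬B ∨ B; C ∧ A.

Initial set: {(¬¬B ∨ B); (C ∧ A); ¬((D ∨ A) ∨ B)}.
(C ∧ A): α-rule — add C, A.
¬((D ∨ A) ∨ B): α-rule — add ¬(D ∨ A), ¬B.
¬(D ∨ A): α-rule — add ¬D, ¬A.
× closes — contains both A and ¬A.
All 1 branch closes.
Every branch closed, so the premises entail the conclusion.

Yes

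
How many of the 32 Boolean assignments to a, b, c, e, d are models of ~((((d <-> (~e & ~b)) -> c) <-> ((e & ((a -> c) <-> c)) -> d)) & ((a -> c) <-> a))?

Initial set: {T ~((((d <-> (~e & ~b)) -> c) <-> ((e & ((a -> c) <-> c)) -> d)) & ((a -> c) <-> a))}.
T ~((((d <-> (~e & ~b)) -> c) <-> ((e & ((a -> c) <-> c)) -> d)) & ((a -> c) <-> a)): β-rule — branch into F (((d <-> (~e & ~b)) -> c) <-> ((e & ((a -> c) <-> c)) -> d))  //  F ((a -> c) <-> a).
  branch 1 (add F (((d <-> (~e & ~b)) -> c) <-> ((e & ((a -> c) <-> c)) -> d))):
    F (((d <-> (~e & ~b)) -> c) <-> ((e & ((a -> c) <-> c)) -> d)): β-rule — branch into T ((d <-> (~e & ~b)) -> c), F ((e & ((a -> c) <-> c)) -> d)  //  F ((d <-> (~e & ~b)) -> c), T ((e & ((a -> c) <-> c)) -> d).
      branch 1.1 (add T ((d <-> (~e & ~b)) -> c), F ((e & ((a -> c) <-> c)) -> d)):
        F ((e & ((a -> c) <-> c)) -> d): α-rule — add T (e & ((a -> c) <-> c)), F d.
        T (e & ((a -> c) <-> c)): α-rule — add T e, T ((a -> c) <-> c).
        T ((d <-> (~e & ~b)) -> c): β-rule — branch into F (d <-> (~e & ~b))  //  T c.
          branch 1.1.1 (add F (d <-> (~e & ~b))):
            T ((a -> c) <-> c): β-rule — branch into T (a -> c), T c  //  F (a -> c), F c.
              branch 1.1.1.1 (add T (a -> c), T c):
                F (d <-> (~e & ~b)): β-rule — branch into T d, F (~e & ~b)  //  F d, T (~e & ~b).
                  branch 1.1.1.1.1 (add T d, F (~e & ~b)):
                    × closes — contains both d and ~d.
                  branch 1.1.1.1.2 (add F d, T (~e & ~b)):
                    T (~e & ~b): α-rule — add T ~e, T ~b.
                    × closes — contains both e and ~e.
              branch 1.1.1.2 (add F (a -> c), F c):
                F (a -> c): α-rule — add T a, F c.
                F (d <-> (~e & ~b)): β-rule — branch into T d, F (~e & ~b)  //  F d, T (~e & ~b).
                  branch 1.1.1.2.1 (add T d, F (~e & ~b)):
                    × closes — contains both d and ~d.
                  branch 1.1.1.2.2 (add F d, T (~e & ~b)):
                    T (~e & ~b): α-rule — add T ~e, T ~b.
                    × closes — contains both e and ~e.
          branch 1.1.2 (add T c):
            T ((a -> c) <-> c): β-rule — branch into T (a -> c), T c  //  F (a -> c), F c.
              branch 1.1.2.1 (add T (a -> c), T c):
                T (a -> c): β-rule — branch into F a  //  T c.
                  branch 1.1.2.1.1 (add F a):
                    ○ open, literals {a=0, c=1, d=0, e=1}.
                  branch 1.1.2.1.2 (add T c):
                    ○ open, literals {c=1, d=0, e=1}.
              branch 1.1.2.2 (add F (a -> c), F c):
                × closes — contains both c and ~c.
      branch 1.2 (add F ((d <-> (~e & ~b)) -> c), T ((e & ((a -> c) <-> c)) -> d)):
        F ((d <-> (~e & ~b)) -> c): α-rule — add T (d <-> (~e & ~b)), F c.
        T ((e & ((a -> c) <-> c)) -> d): β-rule — branch into F (e & ((a -> c) <-> c))  //  T d.
          branch 1.2.1 (add F (e & ((a -> c) <-> c))):
            T (d <-> (~e & ~b)): β-rule — branch into T d, T (~e & ~b)  //  F d, F (~e & ~b).
              branch 1.2.1.1 (add T d, T (~e & ~b)):
                T (~e & ~b): α-rule — add T ~e, T ~b.
                F (e & ((a -> c) <-> c)): β-rule — branch into F e  //  F ((a -> c) <-> c).
                  branch 1.2.1.1.1 (add F e):
                    ○ open, literals {b=0, c=0, d=1, e=0}.
                  branch 1.2.1.1.2 (add F ((a -> c) <-> c)):
                    F ((a -> c) <-> c): β-rule — branch into T (a -> c), F c  //  F (a -> c), T c.
                      branch 1.2.1.1.2.1 (add T (a -> c), F c):
                        T (a -> c): β-rule — branch into F a  //  T c.
                          branch 1.2.1.1.2.1.1 (add F a):
                            ○ open, literals {a=0, b=0, c=0, d=1, e=0}.
                          branch 1.2.1.1.2.1.2 (add T c):
                            × closes — contains both c and ~c.
                      branch 1.2.1.1.2.2 (add F (a -> c), T c):
                        × closes — contains both c and ~c.
              branch 1.2.1.2 (add F d, F (~e & ~b)):
                F (e & ((a -> c) <-> c)): β-rule — branch into F e  //  F ((a -> c) <-> c).
                  branch 1.2.1.2.1 (add F e):
                    F (~e & ~b): β-rule — branch into F ~e  //  F ~b.
                      branch 1.2.1.2.1.1 (add F ~e):
                        × closes — contains both e and ~e.
                      branch 1.2.1.2.1.2 (add F ~b):
                        ○ open, literals {b=1, c=0, d=0, e=0}.
                  branch 1.2.1.2.2 (add F ((a -> c) <-> c)):
                    F (~e & ~b): β-rule — branch into F ~e  //  F ~b.
                      branch 1.2.1.2.2.1 (add F ~e):
                        F ((a -> c) <-> c): β-rule — branch into T (a -> c), F c  //  F (a -> c), T c.
                          branch 1.2.1.2.2.1.1 (add T (a -> c), F c):
                            T (a -> c): β-rule — branch into F a  //  T c.
                              branch 1.2.1.2.2.1.1.1 (add F a):
                                ○ open, literals {a=0, c=0, d=0, e=1}.
                              branch 1.2.1.2.2.1.1.2 (add T c):
                                × closes — contains both c and ~c.
                          branch 1.2.1.2.2.1.2 (add F (a -> c), T c):
                            × closes — contains both c and ~c.
                      branch 1.2.1.2.2.2 (add F ~b):
                        F ((a -> c) <-> c): β-rule — branch into T (a -> c), F c  //  F (a -> c), T c.
                          branch 1.2.1.2.2.2.1 (add T (a -> c), F c):
                            T (a -> c): β-rule — branch into F a  //  T c.
                              branch 1.2.1.2.2.2.1.1 (add F a):
                                ○ open, literals {a=0, b=1, c=0, d=0}.
                              branch 1.2.1.2.2.2.1.2 (add T c):
                                × closes — contains both c and ~c.
                          branch 1.2.1.2.2.2.2 (add F (a -> c), T c):
                            × closes — contains both c and ~c.
          branch 1.2.2 (add T d):
            T (d <-> (~e & ~b)): β-rule — branch into T d, T (~e & ~b)  //  F d, F (~e & ~b).
              branch 1.2.2.1 (add T d, T (~e & ~b)):
                T (~e & ~b): α-rule — add T ~e, T ~b.
                ○ open, literals {b=0, c=0, d=1, e=0}.
              branch 1.2.2.2 (add F d, F (~e & ~b)):
                × closes — contains both d and ~d.
  branch 2 (add F ((a -> c) <-> a)):
    F ((a -> c) <-> a): β-rule — branch into T (a -> c), F a  //  F (a -> c), T a.
      branch 2.1 (add T (a -> c), F a):
        T (a -> c): β-rule — branch into F a  //  T c.
          branch 2.1.1 (add F a):
            ○ open, literals {a=0}.
          branch 2.1.2 (add T c):
            ○ open, literals {a=0, c=1}.
      branch 2.2 (add F (a -> c), T a):
        F (a -> c): α-rule — add T a, F c.
        ○ open, literals {a=1, c=0}.
13 branches closed, 11 open.
Each open branch fixes some atoms; the unmentioned ones are free. Counting distinct full assignments: branch {a=0, c=1, d=0, e=1} (b) contributes 2 new; branch {c=1, d=0, e=1} (a, b) contributes 2 new; branch {b=0, c=0, d=1, e=0} (a) contributes 2 new; branch {a=0, b=0, c=0, d=1, e=0} (none free) contributes 0 new; branch {b=1, c=0, d=0, e=0} (a) contributes 2 new; branch {a=0, c=0, d=0, e=1} (b) contributes 2 new; branch {a=0, b=1, c=0, d=0} (e) contributes 0 new; branch {b=0, c=0, d=1, e=0} (a) contributes 0 new; branch {a=0} (b, c, e, d) contributes 10 new; branch {a=0, c=1} (b, e, d) contributes 0 new; branch {a=1, c=0} (b, e, d) contributes 6 new. Total: 26.

26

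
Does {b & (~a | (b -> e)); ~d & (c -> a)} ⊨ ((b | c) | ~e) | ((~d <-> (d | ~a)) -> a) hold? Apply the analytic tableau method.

Yes

Initial set: {(b & (~a | (b -> e))); (~d & (c -> a)); ~(((b | c) | ~e) | ((~d <-> (d | ~a)) -> a))}.
(b & (~a | (b -> e))): α-rule — add b, (~a | (b -> e)).
(~d & (c -> a)): α-rule — add ~d, (c -> a).
~(((b | c) | ~e) | ((~d <-> (d | ~a)) -> a)): α-rule — add ~((b | c) | ~e), ~((~d <-> (d | ~a)) -> a).
~((b | c) | ~e): α-rule — add ~(b | c), ~~e.
~((~d <-> (d | ~a)) -> a): α-rule — add (~d <-> (d | ~a)), ~a.
~(b | c): α-rule — add ~b, ~c.
× closes — contains both b and ~b.
All 1 branch closes.
Every branch closed, so the premises entail the conclusion.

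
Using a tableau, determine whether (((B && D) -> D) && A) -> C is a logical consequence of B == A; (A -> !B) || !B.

Yes

Initial set: {T (B == A); T ((A -> !B) || !B); F ((((B && D) -> D) && A) -> C)}.
F ((((B && D) -> D) && A) -> C): α-rule — add T (((B && D) -> D) && A), F C.
T (((B && D) -> D) && A): α-rule — add T ((B && D) -> D), T A.
T (B == A): β-rule — branch into T B, T A  //  F B, F A.
  branch 1 (add T B, T A):
    T ((A -> !B) || !B): β-rule — branch into T (A -> !B)  //  T !B.
      branch 1.1 (add T (A -> !B)):
        T ((B && D) -> D): β-rule — branch into F (B && D)  //  T D.
          branch 1.1.1 (add F (B && D)):
            T (A -> !B): β-rule — branch into F A  //  T !B.
              branch 1.1.1.1 (add F A):
                × closes — contains both A and !A.
              branch 1.1.1.2 (add T !B):
                × closes — contains both B and !B.
          branch 1.1.2 (add T D):
            T (A -> !B): β-rule — branch into F A  //  T !B.
              branch 1.1.2.1 (add F A):
                × closes — contains both A and !A.
              branch 1.1.2.2 (add T !B):
                × closes — contains both B and !B.
      branch 1.2 (add T !B):
        × closes — contains both B and !B.
  branch 2 (add F B, F A):
    × closes — contains both A and !A.
All 6 branches close.
Every branch closed, so the premises entail the conclusion.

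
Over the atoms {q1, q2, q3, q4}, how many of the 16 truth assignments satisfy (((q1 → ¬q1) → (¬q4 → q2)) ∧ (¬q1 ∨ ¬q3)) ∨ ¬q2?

Initial set: {((((q1 → ¬q1) → (¬q4 → q2)) ∧ (¬q1 ∨ ¬q3)) ∨ ¬q2)}.
((((q1 → ¬q1) → (¬q4 → q2)) ∧ (¬q1 ∨ ¬q3)) ∨ ¬q2): β-rule — branch into (((q1 → ¬q1) → (¬q4 → q2)) ∧ (¬q1 ∨ ¬q3))  //  ¬q2.
  branch 1 (add (((q1 → ¬q1) → (¬q4 → q2)) ∧ (¬q1 ∨ ¬q3))):
    (((q1 → ¬q1) → (¬q4 → q2)) ∧ (¬q1 ∨ ¬q3)): α-rule — add ((q1 → ¬q1) → (¬q4 → q2)), (¬q1 ∨ ¬q3).
    ((q1 → ¬q1) → (¬q4 → q2)): β-rule — branch into ¬(q1 → ¬q1)  //  (¬q4 → q2).
      branch 1.1 (add ¬(q1 → ¬q1)):
        ¬(q1 → ¬q1): α-rule — add q1, ¬¬q1.
        (¬q1 ∨ ¬q3): β-rule — branch into ¬q1  //  ¬q3.
          branch 1.1.1 (add ¬q1):
            × closes — contains both q1 and ¬q1.
          branch 1.1.2 (add ¬q3):
            ○ open, literals {q1=1, q3=0}.
      branch 1.2 (add (¬q4 → q2)):
        (¬q1 ∨ ¬q3): β-rule — branch into ¬q1  //  ¬q3.
          branch 1.2.1 (add ¬q1):
            (¬q4 → q2): β-rule — branch into ¬¬q4  //  q2.
              branch 1.2.1.1 (add ¬¬q4):
                ○ open, literals {q1=0, q4=1}.
              branch 1.2.1.2 (add q2):
                ○ open, literals {q1=0, q2=1}.
          branch 1.2.2 (add ¬q3):
            (¬q4 → q2): β-rule — branch into ¬¬q4  //  q2.
              branch 1.2.2.1 (add ¬¬q4):
                ○ open, literals {q3=0, q4=1}.
              branch 1.2.2.2 (add q2):
                ○ open, literals {q2=1, q3=0}.
  branch 2 (add ¬q2):
    ○ open, literals {q2=0}.
1 branch closed, 6 open.
Each open branch fixes some atoms; the unmentioned ones are free. Counting distinct full assignments: branch {q1=1, q3=0} (q2, q4) contributes 4 new; branch {q1=0, q4=1} (q2, q3) contributes 4 new; branch {q1=0, q2=1} (q3, q4) contributes 2 new; branch {q3=0, q4=1} (q1, q2) contributes 0 new; branch {q2=1, q3=0} (q1, q4) contributes 0 new; branch {q2=0} (q1, q3, q4) contributes 4 new. Total: 14.

14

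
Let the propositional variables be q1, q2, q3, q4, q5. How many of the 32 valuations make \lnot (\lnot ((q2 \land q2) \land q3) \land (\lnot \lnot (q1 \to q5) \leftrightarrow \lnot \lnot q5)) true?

14

Initial set: {\lnot (\lnot ((q2 \land q2) \land q3) \land (\lnot \lnot (q1 \to q5) \leftrightarrow \lnot \lnot q5))}.
\lnot (\lnot ((q2 \land q2) \land q3) \land (\lnot \lnot (q1 \to q5) \leftrightarrow \lnot \lnot q5)): β-rule — branch into \lnot \lnot ((q2 \land q2) \land q3)  //  \lnot (\lnot \lnot (q1 \to q5) \leftrightarrow \lnot \lnot q5).
  branch 1 (add \lnot \lnot ((q2 \land q2) \land q3)):
    \lnot \lnot ((q2 \land q2) \land q3): α-rule — add (q2 \land q2), q3.
    (q2 \land q2): α-rule — add q2, q2.
    ○ open, literals {q2=1, q3=1}.
  branch 2 (add \lnot (\lnot \lnot (q1 \to q5) \leftrightarrow \lnot \lnot q5)):
    \lnot (\lnot \lnot (q1 \to q5) \leftrightarrow \lnot \lnot q5): β-rule — branch into \lnot \lnot (q1 \to q5), \lnot \lnot \lnot q5  //  \lnot \lnot \lnot (q1 \to q5), \lnot \lnot q5.
      branch 2.1 (add \lnot \lnot (q1 \to q5), \lnot \lnot \lnot q5):
        \lnot \lnot (q1 \to q5): drop double negation, giving (q1 \to q5).
        \lnot \lnot \lnot q5: drop double negation, giving \lnot q5.
        (q1 \to q5): β-rule — branch into \lnot q1  //  q5.
          branch 2.1.1 (add \lnot q1):
            ○ open, literals {q1=0, q5=0}.
          branch 2.1.2 (add q5):
            × closes — contains both q5 and \lnot q5.
      branch 2.2 (add \lnot \lnot \lnot (q1 \to q5), \lnot \lnot q5):
        \lnot \lnot \lnot (q1 \to q5): drop double negation, giving \lnot (q1 \to q5).
        \lnot \lnot q5: drop double negation, giving q5.
        \lnot (q1 \to q5): α-rule — add q1, \lnot q5.
        × closes — contains both q5 and \lnot q5.
2 branches closed, 2 open.
Each open branch fixes some atoms; the unmentioned ones are free. Counting distinct full assignments: branch {q2=1, q3=1} (q1, q4, q5) contributes 8 new; branch {q1=0, q5=0} (q2, q3, q4) contributes 6 new. Total: 14.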